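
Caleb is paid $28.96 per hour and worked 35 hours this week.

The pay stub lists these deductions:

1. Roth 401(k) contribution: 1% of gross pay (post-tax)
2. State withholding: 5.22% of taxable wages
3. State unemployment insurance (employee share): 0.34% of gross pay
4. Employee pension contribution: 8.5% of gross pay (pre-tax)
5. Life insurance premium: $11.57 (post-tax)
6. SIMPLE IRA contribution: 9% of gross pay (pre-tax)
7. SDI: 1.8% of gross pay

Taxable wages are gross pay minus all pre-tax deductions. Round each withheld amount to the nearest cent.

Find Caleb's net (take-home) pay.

$749.17

Gross pay: 35 × $28.96 = $1,013.60
SIMPLE IRA contribution: $1,013.60 × 0.09 = $91.22
Employee pension contribution: $1,013.60 × 0.085 = $86.16
Pre-tax total = $91.22 + $86.16 = $177.38
Taxable wages = $1,013.60 − $177.38 = $836.22
State withholding: $836.22 × 0.0522 = $43.65
SDI: $1,013.60 × 0.018 = $18.24
State unemployment insurance (employee share): $1,013.60 × 0.0034 = $3.45
Roth 401(k) contribution: $1,013.60 × 0.01 = $10.14
Life insurance premium: $11.57
Total deductions = $91.22 + $86.16 + $43.65 + $18.24 + $3.45 + $10.14 + $11.57 = $264.43
Net pay = $1,013.60 − $264.43 = $749.17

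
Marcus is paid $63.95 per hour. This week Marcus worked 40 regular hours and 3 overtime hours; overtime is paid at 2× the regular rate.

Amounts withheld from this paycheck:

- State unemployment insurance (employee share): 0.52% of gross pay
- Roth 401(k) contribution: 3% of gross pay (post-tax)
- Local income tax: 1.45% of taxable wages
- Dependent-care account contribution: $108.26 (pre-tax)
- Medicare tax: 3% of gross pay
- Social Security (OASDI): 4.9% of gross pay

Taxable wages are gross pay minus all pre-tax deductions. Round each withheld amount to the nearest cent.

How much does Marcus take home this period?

Regular pay: 40 × $63.95 = $2,558.00
Overtime pay: 3 × $63.95 × 2 = $383.70
Gross pay = $2,558.00 + $383.70 = $2,941.70
Dependent-care account contribution: $108.26
Taxable wages = $2,941.70 − $108.26 = $2,833.44
Local income tax: $2,833.44 × 0.0145 = $41.08
Social Security (OASDI): $2,941.70 × 0.049 = $144.14
Medicare tax: $2,941.70 × 0.03 = $88.25
State unemployment insurance (employee share): $2,941.70 × 0.0052 = $15.30
Roth 401(k) contribution: $2,941.70 × 0.03 = $88.25
Total deductions = $108.26 + $41.08 + $144.14 + $88.25 + $15.30 + $88.25 = $485.28
Net pay = $2,941.70 − $485.28 = $2,456.42

$2,456.42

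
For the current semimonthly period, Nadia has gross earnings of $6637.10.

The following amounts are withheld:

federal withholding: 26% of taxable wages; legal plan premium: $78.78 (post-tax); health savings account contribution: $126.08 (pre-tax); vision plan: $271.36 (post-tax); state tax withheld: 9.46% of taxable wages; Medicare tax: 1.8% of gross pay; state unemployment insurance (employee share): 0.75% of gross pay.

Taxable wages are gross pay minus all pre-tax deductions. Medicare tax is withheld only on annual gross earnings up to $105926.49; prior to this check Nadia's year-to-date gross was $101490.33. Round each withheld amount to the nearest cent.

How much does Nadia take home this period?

$3722.44

Health savings account contribution: $126.08
Taxable wages = $6637.10 − $126.08 = $6511.02
Federal withholding: $6511.02 × 0.26 = $1692.87
State tax withheld: $6511.02 × 0.0946 = $615.94
Medicare tax: only $105926.49 − $101490.33 = $4436.16 of this check is subject → $4436.16 × 0.018 = $79.85
State unemployment insurance (employee share): $6637.10 × 0.0075 = $49.78
Legal plan premium: $78.78
Vision plan: $271.36
Total deductions = $126.08 + $1692.87 + $615.94 + $79.85 + $49.78 + $78.78 + $271.36 = $2914.66
Net pay = $6637.10 − $2914.66 = $3722.44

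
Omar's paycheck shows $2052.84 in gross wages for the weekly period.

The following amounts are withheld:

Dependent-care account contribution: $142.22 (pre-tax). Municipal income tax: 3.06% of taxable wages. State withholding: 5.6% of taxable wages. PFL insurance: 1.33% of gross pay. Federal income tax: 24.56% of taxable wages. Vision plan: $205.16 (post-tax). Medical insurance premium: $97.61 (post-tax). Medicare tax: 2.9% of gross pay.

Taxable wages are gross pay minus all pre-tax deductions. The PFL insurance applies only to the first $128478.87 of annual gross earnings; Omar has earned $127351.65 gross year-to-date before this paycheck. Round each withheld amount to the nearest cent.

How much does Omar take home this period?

$898.63

Dependent-care account contribution: $142.22
Taxable wages = $2052.84 − $142.22 = $1910.62
Municipal income tax: $1910.62 × 0.0306 = $58.46
State withholding: $1910.62 × 0.056 = $106.99
Federal income tax: $1910.62 × 0.2456 = $469.25
PFL insurance: only $128478.87 − $127351.65 = $1127.22 of this check is subject → $1127.22 × 0.0133 = $14.99
Medicare tax: $2052.84 × 0.029 = $59.53
Medical insurance premium: $97.61
Vision plan: $205.16
Total deductions = $142.22 + $58.46 + $106.99 + $469.25 + $14.99 + $59.53 + $97.61 + $205.16 = $1154.21
Net pay = $2052.84 − $1154.21 = $898.63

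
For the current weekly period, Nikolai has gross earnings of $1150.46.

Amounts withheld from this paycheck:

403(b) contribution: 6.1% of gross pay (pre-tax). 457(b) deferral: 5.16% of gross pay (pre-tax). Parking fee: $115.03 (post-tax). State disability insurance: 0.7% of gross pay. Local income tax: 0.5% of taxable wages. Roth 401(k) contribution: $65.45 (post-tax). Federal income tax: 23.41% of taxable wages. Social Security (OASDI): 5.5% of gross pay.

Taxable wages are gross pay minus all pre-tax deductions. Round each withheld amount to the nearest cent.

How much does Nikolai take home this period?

$525.01

457(b) deferral: $1150.46 × 0.0516 = $59.36
403(b) contribution: $1150.46 × 0.061 = $70.18
Pre-tax total = $59.36 + $70.18 = $129.54
Taxable wages = $1150.46 − $129.54 = $1020.92
Local income tax: $1020.92 × 0.005 = $5.10
Federal income tax: $1020.92 × 0.2341 = $239.00
Social Security (OASDI): $1150.46 × 0.055 = $63.28
State disability insurance: $1150.46 × 0.007 = $8.05
Parking fee: $115.03
Roth 401(k) contribution: $65.45
Total deductions = $59.36 + $70.18 + $5.10 + $239.00 + $63.28 + $8.05 + $115.03 + $65.45 = $625.45
Net pay = $1150.46 − $625.45 = $525.01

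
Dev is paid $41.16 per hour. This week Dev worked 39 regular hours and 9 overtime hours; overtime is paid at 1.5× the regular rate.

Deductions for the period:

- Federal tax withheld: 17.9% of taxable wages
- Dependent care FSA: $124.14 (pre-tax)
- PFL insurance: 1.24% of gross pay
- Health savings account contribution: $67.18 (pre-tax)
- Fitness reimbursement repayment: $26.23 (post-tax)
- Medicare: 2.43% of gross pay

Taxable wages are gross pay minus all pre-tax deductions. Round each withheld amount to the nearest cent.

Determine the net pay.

Regular pay: 39 × $41.16 = $1,605.24
Overtime pay: 9 × $41.16 × 1.5 = $555.66
Gross pay = $1,605.24 + $555.66 = $2,160.90
Dependent care FSA: $124.14
Health savings account contribution: $67.18
Pre-tax total = $124.14 + $67.18 = $191.32
Taxable wages = $2,160.90 − $191.32 = $1,969.58
Federal tax withheld: $1,969.58 × 0.179 = $352.55
Medicare: $2,160.90 × 0.0243 = $52.51
PFL insurance: $2,160.90 × 0.0124 = $26.80
Fitness reimbursement repayment: $26.23
Total deductions = $124.14 + $67.18 + $352.55 + $52.51 + $26.80 + $26.23 = $649.41
Net pay = $2,160.90 − $649.41 = $1,511.49

$1,511.49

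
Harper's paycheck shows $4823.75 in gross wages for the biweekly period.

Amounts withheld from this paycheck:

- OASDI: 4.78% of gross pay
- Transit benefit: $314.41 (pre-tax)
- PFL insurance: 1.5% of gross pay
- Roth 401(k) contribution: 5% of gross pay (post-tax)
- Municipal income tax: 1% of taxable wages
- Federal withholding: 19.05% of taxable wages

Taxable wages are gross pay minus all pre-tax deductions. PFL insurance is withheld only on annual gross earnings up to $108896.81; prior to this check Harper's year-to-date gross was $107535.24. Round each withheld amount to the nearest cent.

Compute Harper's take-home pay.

$3113.03

Transit benefit: $314.41
Taxable wages = $4823.75 − $314.41 = $4509.34
Federal withholding: $4509.34 × 0.1905 = $859.03
Municipal income tax: $4509.34 × 0.01 = $45.09
PFL insurance: only $108896.81 − $107535.24 = $1361.57 of this check is subject → $1361.57 × 0.015 = $20.42
OASDI: $4823.75 × 0.0478 = $230.58
Roth 401(k) contribution: $4823.75 × 0.05 = $241.19
Total deductions = $314.41 + $859.03 + $45.09 + $20.42 + $230.58 + $241.19 = $1710.72
Net pay = $4823.75 − $1710.72 = $3113.03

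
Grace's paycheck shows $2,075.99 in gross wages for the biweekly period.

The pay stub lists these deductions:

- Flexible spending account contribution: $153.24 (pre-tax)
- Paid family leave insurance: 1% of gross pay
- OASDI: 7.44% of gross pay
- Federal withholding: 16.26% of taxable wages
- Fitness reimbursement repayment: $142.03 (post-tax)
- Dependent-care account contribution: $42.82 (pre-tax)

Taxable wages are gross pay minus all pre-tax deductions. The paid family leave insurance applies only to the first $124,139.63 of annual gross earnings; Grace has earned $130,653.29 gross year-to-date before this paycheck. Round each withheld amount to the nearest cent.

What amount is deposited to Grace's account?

$1,277.77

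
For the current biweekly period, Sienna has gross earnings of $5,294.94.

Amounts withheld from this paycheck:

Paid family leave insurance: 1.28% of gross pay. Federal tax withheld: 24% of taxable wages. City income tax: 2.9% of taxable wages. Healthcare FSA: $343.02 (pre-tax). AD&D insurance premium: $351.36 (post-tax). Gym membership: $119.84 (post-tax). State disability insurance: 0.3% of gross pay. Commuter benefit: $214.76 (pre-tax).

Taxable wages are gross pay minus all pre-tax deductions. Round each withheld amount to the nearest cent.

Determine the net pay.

$2,908.00

Healthcare FSA: $343.02
Commuter benefit: $214.76
Pre-tax total = $343.02 + $214.76 = $557.78
Taxable wages = $5,294.94 − $557.78 = $4,737.16
Federal tax withheld: $4,737.16 × 0.24 = $1,136.92
City income tax: $4,737.16 × 0.029 = $137.38
Paid family leave insurance: $5,294.94 × 0.0128 = $67.78
State disability insurance: $5,294.94 × 0.003 = $15.88
AD&D insurance premium: $351.36
Gym membership: $119.84
Total deductions = $343.02 + $214.76 + $1,136.92 + $137.38 + $67.78 + $15.88 + $351.36 + $119.84 = $2,386.94
Net pay = $5,294.94 − $2,386.94 = $2,908.00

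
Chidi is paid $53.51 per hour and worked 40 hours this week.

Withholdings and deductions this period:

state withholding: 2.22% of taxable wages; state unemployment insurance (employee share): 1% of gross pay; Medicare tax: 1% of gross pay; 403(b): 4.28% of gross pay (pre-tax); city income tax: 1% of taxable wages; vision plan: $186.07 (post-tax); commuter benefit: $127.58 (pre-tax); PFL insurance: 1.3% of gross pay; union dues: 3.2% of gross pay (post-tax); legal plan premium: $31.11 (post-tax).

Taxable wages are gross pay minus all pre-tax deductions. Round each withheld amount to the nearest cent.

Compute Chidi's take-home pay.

$1,503.05

Gross pay: 40 × $53.51 = $2,140.40
403(b): $2,140.40 × 0.0428 = $91.61
Commuter benefit: $127.58
Pre-tax total = $91.61 + $127.58 = $219.19
Taxable wages = $2,140.40 − $219.19 = $1,921.21
State withholding: $1,921.21 × 0.0222 = $42.65
City income tax: $1,921.21 × 0.01 = $19.21
PFL insurance: $2,140.40 × 0.013 = $27.83
State unemployment insurance (employee share): $2,140.40 × 0.01 = $21.40
Medicare tax: $2,140.40 × 0.01 = $21.40
Legal plan premium: $31.11
Union dues: $2,140.40 × 0.032 = $68.49
Vision plan: $186.07
Total deductions = $91.61 + $127.58 + $42.65 + $19.21 + $27.83 + $21.40 + $21.40 + $31.11 + $68.49 + $186.07 = $637.35
Net pay = $2,140.40 − $637.35 = $1,503.05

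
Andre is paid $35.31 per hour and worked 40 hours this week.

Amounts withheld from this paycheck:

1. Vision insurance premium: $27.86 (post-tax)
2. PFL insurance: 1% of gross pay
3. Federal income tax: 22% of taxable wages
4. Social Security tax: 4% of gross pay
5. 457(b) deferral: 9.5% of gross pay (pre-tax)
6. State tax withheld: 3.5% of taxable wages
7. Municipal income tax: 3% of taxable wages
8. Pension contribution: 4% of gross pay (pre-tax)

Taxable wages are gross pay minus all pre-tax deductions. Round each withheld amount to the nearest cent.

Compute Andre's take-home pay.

$775.05

Gross pay: 40 × $35.31 = $1412.40
457(b) deferral: $1412.40 × 0.095 = $134.18
Pension contribution: $1412.40 × 0.04 = $56.50
Pre-tax total = $134.18 + $56.50 = $190.68
Taxable wages = $1412.40 − $190.68 = $1221.72
Federal income tax: $1221.72 × 0.22 = $268.78
State tax withheld: $1221.72 × 0.035 = $42.76
Municipal income tax: $1221.72 × 0.03 = $36.65
Social Security tax: $1412.40 × 0.04 = $56.50
PFL insurance: $1412.40 × 0.01 = $14.12
Vision insurance premium: $27.86
Total deductions = $134.18 + $56.50 + $268.78 + $42.76 + $36.65 + $56.50 + $14.12 + $27.86 = $637.35
Net pay = $1412.40 − $637.35 = $775.05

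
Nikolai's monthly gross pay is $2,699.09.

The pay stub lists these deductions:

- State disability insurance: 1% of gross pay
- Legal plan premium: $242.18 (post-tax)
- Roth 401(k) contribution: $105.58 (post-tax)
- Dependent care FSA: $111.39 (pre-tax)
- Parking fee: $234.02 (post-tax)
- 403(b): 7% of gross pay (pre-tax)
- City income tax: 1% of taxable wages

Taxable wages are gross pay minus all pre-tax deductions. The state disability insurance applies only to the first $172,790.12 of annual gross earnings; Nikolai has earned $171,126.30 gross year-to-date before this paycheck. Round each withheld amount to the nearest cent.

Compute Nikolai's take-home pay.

$1,776.35

403(b): $2,699.09 × 0.07 = $188.94
Dependent care FSA: $111.39
Pre-tax total = $188.94 + $111.39 = $300.33
Taxable wages = $2,699.09 − $300.33 = $2,398.76
City income tax: $2,398.76 × 0.01 = $23.99
State disability insurance: only $172,790.12 − $171,126.30 = $1,663.82 of this check is subject → $1,663.82 × 0.01 = $16.64
Roth 401(k) contribution: $105.58
Parking fee: $234.02
Legal plan premium: $242.18
Total deductions = $188.94 + $111.39 + $23.99 + $16.64 + $105.58 + $234.02 + $242.18 = $922.74
Net pay = $2,699.09 − $922.74 = $1,776.35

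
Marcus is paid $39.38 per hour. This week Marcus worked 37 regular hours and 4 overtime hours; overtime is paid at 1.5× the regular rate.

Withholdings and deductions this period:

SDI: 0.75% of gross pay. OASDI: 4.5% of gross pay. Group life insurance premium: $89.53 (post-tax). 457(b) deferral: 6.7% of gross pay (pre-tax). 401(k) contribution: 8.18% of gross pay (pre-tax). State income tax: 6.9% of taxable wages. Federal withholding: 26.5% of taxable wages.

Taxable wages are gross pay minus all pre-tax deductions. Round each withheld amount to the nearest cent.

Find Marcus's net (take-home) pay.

Regular pay: 37 × $39.38 = $1,457.06
Overtime pay: 4 × $39.38 × 1.5 = $236.28
Gross pay = $1,457.06 + $236.28 = $1,693.34
401(k) contribution: $1,693.34 × 0.0818 = $138.52
457(b) deferral: $1,693.34 × 0.067 = $113.45
Pre-tax total = $138.52 + $113.45 = $251.97
Taxable wages = $1,693.34 − $251.97 = $1,441.37
Federal withholding: $1,441.37 × 0.265 = $381.96
State income tax: $1,441.37 × 0.069 = $99.45
OASDI: $1,693.34 × 0.045 = $76.20
SDI: $1,693.34 × 0.0075 = $12.70
Group life insurance premium: $89.53
Total deductions = $138.52 + $113.45 + $381.96 + $99.45 + $76.20 + $12.70 + $89.53 = $911.81
Net pay = $1,693.34 − $911.81 = $781.53

$781.53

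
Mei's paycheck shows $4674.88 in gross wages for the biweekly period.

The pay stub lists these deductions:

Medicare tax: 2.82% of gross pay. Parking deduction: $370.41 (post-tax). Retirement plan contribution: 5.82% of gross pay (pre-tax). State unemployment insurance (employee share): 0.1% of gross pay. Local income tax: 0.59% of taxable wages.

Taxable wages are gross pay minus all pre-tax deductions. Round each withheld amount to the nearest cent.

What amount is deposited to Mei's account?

$3869.91

Retirement plan contribution: $4674.88 × 0.0582 = $272.08
Taxable wages = $4674.88 − $272.08 = $4402.80
Local income tax: $4402.80 × 0.0059 = $25.98
State unemployment insurance (employee share): $4674.88 × 0.001 = $4.67
Medicare tax: $4674.88 × 0.0282 = $131.83
Parking deduction: $370.41
Total deductions = $272.08 + $25.98 + $4.67 + $131.83 + $370.41 = $804.97
Net pay = $4674.88 − $804.97 = $3869.91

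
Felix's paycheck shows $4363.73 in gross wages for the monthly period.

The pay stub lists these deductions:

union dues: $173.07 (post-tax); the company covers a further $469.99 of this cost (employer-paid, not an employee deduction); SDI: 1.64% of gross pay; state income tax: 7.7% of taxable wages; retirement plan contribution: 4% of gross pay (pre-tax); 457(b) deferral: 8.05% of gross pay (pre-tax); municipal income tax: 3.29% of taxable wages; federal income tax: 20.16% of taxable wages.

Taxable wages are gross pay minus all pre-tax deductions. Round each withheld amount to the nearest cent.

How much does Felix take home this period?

457(b) deferral: $4363.73 × 0.0805 = $351.28
Retirement plan contribution: $4363.73 × 0.04 = $174.55
Pre-tax total = $351.28 + $174.55 = $525.83
Taxable wages = $4363.73 − $525.83 = $3837.90
Federal income tax: $3837.90 × 0.2016 = $773.72
State income tax: $3837.90 × 0.077 = $295.52
Municipal income tax: $3837.90 × 0.0329 = $126.27
SDI: $4363.73 × 0.0164 = $71.57
Union dues: $173.07
(Employer's $469.99 toward union dues is not withheld from the employee.)
Total deductions = $351.28 + $174.55 + $773.72 + $295.52 + $126.27 + $71.57 + $173.07 = $1965.98
Net pay = $4363.73 − $1965.98 = $2397.75

$2397.75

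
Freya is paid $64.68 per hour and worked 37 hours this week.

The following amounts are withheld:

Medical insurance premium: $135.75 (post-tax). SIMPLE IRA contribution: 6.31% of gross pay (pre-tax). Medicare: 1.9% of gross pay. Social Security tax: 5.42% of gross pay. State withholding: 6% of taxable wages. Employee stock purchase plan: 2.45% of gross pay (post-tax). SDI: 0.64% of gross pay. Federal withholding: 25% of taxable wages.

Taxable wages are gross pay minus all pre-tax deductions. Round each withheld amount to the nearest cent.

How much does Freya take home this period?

$1,162.20

Gross pay: 37 × $64.68 = $2,393.16
SIMPLE IRA contribution: $2,393.16 × 0.0631 = $151.01
Taxable wages = $2,393.16 − $151.01 = $2,242.15
State withholding: $2,242.15 × 0.06 = $134.53
Federal withholding: $2,242.15 × 0.25 = $560.54
Medicare: $2,393.16 × 0.019 = $45.47
SDI: $2,393.16 × 0.0064 = $15.32
Social Security tax: $2,393.16 × 0.0542 = $129.71
Medical insurance premium: $135.75
Employee stock purchase plan: $2,393.16 × 0.0245 = $58.63
Total deductions = $151.01 + $134.53 + $560.54 + $45.47 + $15.32 + $129.71 + $135.75 + $58.63 = $1,230.96
Net pay = $2,393.16 − $1,230.96 = $1,162.20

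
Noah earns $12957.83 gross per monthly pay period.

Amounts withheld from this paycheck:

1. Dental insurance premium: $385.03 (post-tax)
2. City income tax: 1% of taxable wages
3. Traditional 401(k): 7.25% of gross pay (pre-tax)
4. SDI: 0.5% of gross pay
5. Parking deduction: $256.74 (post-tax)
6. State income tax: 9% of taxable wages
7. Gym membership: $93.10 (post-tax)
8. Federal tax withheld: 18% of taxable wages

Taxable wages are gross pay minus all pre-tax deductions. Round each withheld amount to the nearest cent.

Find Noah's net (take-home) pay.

$7853.58

Traditional 401(k): $12957.83 × 0.0725 = $939.44
Taxable wages = $12957.83 − $939.44 = $12018.39
City income tax: $12018.39 × 0.01 = $120.18
Federal tax withheld: $12018.39 × 0.18 = $2163.31
State income tax: $12018.39 × 0.09 = $1081.66
SDI: $12957.83 × 0.005 = $64.79
Dental insurance premium: $385.03
Parking deduction: $256.74
Gym membership: $93.10
Total deductions = $939.44 + $120.18 + $2163.31 + $1081.66 + $64.79 + $385.03 + $256.74 + $93.10 = $5104.25
Net pay = $12957.83 − $5104.25 = $7853.58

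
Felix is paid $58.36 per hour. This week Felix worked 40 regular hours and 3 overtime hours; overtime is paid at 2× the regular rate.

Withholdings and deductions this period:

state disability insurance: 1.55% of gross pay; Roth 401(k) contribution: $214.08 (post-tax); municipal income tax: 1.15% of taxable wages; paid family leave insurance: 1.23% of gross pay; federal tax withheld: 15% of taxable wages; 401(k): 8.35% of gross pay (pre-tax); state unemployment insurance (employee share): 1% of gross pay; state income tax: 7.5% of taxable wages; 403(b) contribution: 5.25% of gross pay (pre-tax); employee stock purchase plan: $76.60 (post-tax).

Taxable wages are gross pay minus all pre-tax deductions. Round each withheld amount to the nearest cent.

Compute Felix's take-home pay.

$1378.75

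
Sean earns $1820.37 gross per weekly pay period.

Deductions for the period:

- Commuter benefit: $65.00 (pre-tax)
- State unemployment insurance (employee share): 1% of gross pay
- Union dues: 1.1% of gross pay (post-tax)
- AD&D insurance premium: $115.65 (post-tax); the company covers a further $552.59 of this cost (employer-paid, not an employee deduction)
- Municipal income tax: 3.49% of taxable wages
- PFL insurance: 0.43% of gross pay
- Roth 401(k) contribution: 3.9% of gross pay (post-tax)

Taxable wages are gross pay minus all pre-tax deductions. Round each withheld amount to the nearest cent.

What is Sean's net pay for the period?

$1461.42

Commuter benefit: $65.00
Taxable wages = $1820.37 − $65.00 = $1755.37
Municipal income tax: $1755.37 × 0.0349 = $61.26
State unemployment insurance (employee share): $1820.37 × 0.01 = $18.20
PFL insurance: $1820.37 × 0.0043 = $7.83
Union dues: $1820.37 × 0.011 = $20.02
Roth 401(k) contribution: $1820.37 × 0.039 = $70.99
AD&D insurance premium: $115.65
(Employer's $552.59 toward AD&D insurance premium is not withheld from the employee.)
Total deductions = $65.00 + $61.26 + $18.20 + $7.83 + $20.02 + $70.99 + $115.65 = $358.95
Net pay = $1820.37 − $358.95 = $1461.42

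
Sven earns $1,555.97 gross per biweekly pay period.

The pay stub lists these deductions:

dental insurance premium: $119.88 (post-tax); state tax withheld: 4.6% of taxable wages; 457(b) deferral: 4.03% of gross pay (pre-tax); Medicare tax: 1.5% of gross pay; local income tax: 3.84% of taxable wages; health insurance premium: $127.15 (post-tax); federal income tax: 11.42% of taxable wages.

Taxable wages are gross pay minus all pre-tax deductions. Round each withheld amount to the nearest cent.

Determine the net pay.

$926.33

457(b) deferral: $1,555.97 × 0.0403 = $62.71
Taxable wages = $1,555.97 − $62.71 = $1,493.26
State tax withheld: $1,493.26 × 0.046 = $68.69
Local income tax: $1,493.26 × 0.0384 = $57.34
Federal income tax: $1,493.26 × 0.1142 = $170.53
Medicare tax: $1,555.97 × 0.015 = $23.34
Health insurance premium: $127.15
Dental insurance premium: $119.88
Total deductions = $62.71 + $68.69 + $57.34 + $170.53 + $23.34 + $127.15 + $119.88 = $629.64
Net pay = $1,555.97 − $629.64 = $926.33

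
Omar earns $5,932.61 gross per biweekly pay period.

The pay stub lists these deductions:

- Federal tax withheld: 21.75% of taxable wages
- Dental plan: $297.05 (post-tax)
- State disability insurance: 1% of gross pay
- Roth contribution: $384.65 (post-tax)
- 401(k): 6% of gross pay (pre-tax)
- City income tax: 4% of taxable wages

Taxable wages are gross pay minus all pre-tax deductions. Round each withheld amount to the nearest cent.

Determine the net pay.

$3,399.63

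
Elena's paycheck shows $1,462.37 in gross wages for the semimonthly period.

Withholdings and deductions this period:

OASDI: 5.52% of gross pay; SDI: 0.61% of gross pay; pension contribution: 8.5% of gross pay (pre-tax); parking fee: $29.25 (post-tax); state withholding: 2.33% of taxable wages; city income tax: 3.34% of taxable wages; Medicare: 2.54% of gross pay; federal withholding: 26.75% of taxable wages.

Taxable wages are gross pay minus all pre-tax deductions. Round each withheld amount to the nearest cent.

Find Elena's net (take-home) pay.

$748.24

Pension contribution: $1,462.37 × 0.085 = $124.30
Taxable wages = $1,462.37 − $124.30 = $1,338.07
Federal withholding: $1,338.07 × 0.2675 = $357.93
City income tax: $1,338.07 × 0.0334 = $44.69
State withholding: $1,338.07 × 0.0233 = $31.18
Medicare: $1,462.37 × 0.0254 = $37.14
OASDI: $1,462.37 × 0.0552 = $80.72
SDI: $1,462.37 × 0.0061 = $8.92
Parking fee: $29.25
Total deductions = $124.30 + $357.93 + $44.69 + $31.18 + $37.14 + $80.72 + $8.92 + $29.25 = $714.13
Net pay = $1,462.37 − $714.13 = $748.24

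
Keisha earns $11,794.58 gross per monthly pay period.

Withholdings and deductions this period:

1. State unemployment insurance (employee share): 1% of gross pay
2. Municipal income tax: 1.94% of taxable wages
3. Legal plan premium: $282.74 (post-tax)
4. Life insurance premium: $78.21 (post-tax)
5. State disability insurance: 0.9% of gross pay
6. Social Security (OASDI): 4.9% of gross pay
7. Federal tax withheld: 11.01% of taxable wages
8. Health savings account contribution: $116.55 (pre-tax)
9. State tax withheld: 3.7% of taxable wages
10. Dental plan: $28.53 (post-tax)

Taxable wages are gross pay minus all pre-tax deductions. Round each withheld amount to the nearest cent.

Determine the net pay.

$8,542.13

Health savings account contribution: $116.55
Taxable wages = $11,794.58 − $116.55 = $11,678.03
Municipal income tax: $11,678.03 × 0.0194 = $226.55
Federal tax withheld: $11,678.03 × 0.1101 = $1,285.75
State tax withheld: $11,678.03 × 0.037 = $432.09
State unemployment insurance (employee share): $11,794.58 × 0.01 = $117.95
Social Security (OASDI): $11,794.58 × 0.049 = $577.93
State disability insurance: $11,794.58 × 0.009 = $106.15
Dental plan: $28.53
Life insurance premium: $78.21
Legal plan premium: $282.74
Total deductions = $116.55 + $226.55 + $1,285.75 + $432.09 + $117.95 + $577.93 + $106.15 + $28.53 + $78.21 + $282.74 = $3,252.45
Net pay = $11,794.58 − $3,252.45 = $8,542.13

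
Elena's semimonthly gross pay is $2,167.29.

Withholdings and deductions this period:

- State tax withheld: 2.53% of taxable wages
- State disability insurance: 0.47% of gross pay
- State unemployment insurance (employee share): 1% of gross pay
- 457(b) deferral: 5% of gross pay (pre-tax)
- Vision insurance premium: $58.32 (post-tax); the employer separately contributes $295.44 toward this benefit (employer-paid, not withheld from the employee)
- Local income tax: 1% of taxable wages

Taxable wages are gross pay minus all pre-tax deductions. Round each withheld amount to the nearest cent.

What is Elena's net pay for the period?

$1,896.07

457(b) deferral: $2,167.29 × 0.05 = $108.36
Taxable wages = $2,167.29 − $108.36 = $2,058.93
Local income tax: $2,058.93 × 0.01 = $20.59
State tax withheld: $2,058.93 × 0.0253 = $52.09
State disability insurance: $2,167.29 × 0.0047 = $10.19
State unemployment insurance (employee share): $2,167.29 × 0.01 = $21.67
Vision insurance premium: $58.32
(Employer's $295.44 toward vision insurance premium is not withheld from the employee.)
Total deductions = $108.36 + $20.59 + $52.09 + $10.19 + $21.67 + $58.32 = $271.22
Net pay = $2,167.29 − $271.22 = $1,896.07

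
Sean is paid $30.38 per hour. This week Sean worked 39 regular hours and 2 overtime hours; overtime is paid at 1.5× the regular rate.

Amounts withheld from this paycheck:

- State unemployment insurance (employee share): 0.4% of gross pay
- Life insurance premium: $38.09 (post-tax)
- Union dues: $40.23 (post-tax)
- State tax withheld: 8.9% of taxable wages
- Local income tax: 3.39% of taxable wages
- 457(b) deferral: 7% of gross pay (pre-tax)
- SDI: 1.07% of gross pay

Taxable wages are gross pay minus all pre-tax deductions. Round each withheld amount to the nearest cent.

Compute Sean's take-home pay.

Regular pay: 39 × $30.38 = $1,184.82
Overtime pay: 2 × $30.38 × 1.5 = $91.14
Gross pay = $1,184.82 + $91.14 = $1,275.96
457(b) deferral: $1,275.96 × 0.07 = $89.32
Taxable wages = $1,275.96 − $89.32 = $1,186.64
Local income tax: $1,186.64 × 0.0339 = $40.23
State tax withheld: $1,186.64 × 0.089 = $105.61
SDI: $1,275.96 × 0.0107 = $13.65
State unemployment insurance (employee share): $1,275.96 × 0.004 = $5.10
Union dues: $40.23
Life insurance premium: $38.09
Total deductions = $89.32 + $40.23 + $105.61 + $13.65 + $5.10 + $40.23 + $38.09 = $332.23
Net pay = $1,275.96 − $332.23 = $943.73

$943.73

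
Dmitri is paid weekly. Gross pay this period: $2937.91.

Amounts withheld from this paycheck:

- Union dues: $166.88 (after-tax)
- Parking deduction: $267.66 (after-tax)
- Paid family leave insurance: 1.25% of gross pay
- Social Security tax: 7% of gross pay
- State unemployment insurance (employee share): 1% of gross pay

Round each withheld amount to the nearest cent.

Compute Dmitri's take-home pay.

$2231.62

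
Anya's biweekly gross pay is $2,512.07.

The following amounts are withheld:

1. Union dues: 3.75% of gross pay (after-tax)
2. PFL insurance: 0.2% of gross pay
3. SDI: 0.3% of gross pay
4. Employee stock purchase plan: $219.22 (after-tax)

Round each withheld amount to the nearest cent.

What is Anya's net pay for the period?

$2,186.09

PFL insurance: $2,512.07 × 0.002 = $5.02
SDI: $2,512.07 × 0.003 = $7.54
Union dues: $2,512.07 × 0.0375 = $94.20
Employee stock purchase plan: $219.22
Total deductions = $5.02 + $7.54 + $94.20 + $219.22 = $325.98
Net pay = $2,512.07 − $325.98 = $2,186.09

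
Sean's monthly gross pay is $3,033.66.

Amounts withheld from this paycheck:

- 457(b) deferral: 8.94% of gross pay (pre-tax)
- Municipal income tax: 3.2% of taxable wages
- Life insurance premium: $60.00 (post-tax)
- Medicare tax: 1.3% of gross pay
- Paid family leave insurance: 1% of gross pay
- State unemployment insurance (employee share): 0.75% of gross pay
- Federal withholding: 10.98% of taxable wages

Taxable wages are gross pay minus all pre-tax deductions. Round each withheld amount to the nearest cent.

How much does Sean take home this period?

457(b) deferral: $3,033.66 × 0.0894 = $271.21
Taxable wages = $3,033.66 − $271.21 = $2,762.45
Federal withholding: $2,762.45 × 0.1098 = $303.32
Municipal income tax: $2,762.45 × 0.032 = $88.40
Medicare tax: $3,033.66 × 0.013 = $39.44
State unemployment insurance (employee share): $3,033.66 × 0.0075 = $22.75
Paid family leave insurance: $3,033.66 × 0.01 = $30.34
Life insurance premium: $60.00
Total deductions = $271.21 + $303.32 + $88.40 + $39.44 + $22.75 + $30.34 + $60.00 = $815.46
Net pay = $3,033.66 − $815.46 = $2,218.20

$2,218.20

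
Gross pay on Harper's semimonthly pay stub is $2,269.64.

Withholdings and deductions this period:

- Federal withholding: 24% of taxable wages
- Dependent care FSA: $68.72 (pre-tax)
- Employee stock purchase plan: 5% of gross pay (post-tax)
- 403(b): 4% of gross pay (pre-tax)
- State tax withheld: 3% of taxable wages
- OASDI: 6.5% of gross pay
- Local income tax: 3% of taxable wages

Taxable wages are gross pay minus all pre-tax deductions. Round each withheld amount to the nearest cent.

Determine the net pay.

403(b): $2,269.64 × 0.04 = $90.79
Dependent care FSA: $68.72
Pre-tax total = $90.79 + $68.72 = $159.51
Taxable wages = $2,269.64 − $159.51 = $2,110.13
State tax withheld: $2,110.13 × 0.03 = $63.30
Federal withholding: $2,110.13 × 0.24 = $506.43
Local income tax: $2,110.13 × 0.03 = $63.30
OASDI: $2,269.64 × 0.065 = $147.53
Employee stock purchase plan: $2,269.64 × 0.05 = $113.48
Total deductions = $90.79 + $68.72 + $63.30 + $506.43 + $63.30 + $147.53 + $113.48 = $1,053.55
Net pay = $2,269.64 − $1,053.55 = $1,216.09

$1,216.09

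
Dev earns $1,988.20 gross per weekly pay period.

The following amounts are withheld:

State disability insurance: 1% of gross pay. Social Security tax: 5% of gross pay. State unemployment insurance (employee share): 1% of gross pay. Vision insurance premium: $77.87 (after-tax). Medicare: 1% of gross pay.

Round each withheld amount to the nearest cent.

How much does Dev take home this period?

Medicare: $1,988.20 × 0.01 = $19.88
Social Security tax: $1,988.20 × 0.05 = $99.41
State disability insurance: $1,988.20 × 0.01 = $19.88
State unemployment insurance (employee share): $1,988.20 × 0.01 = $19.88
Vision insurance premium: $77.87
Total deductions = $19.88 + $99.41 + $19.88 + $19.88 + $77.87 = $236.92
Net pay = $1,988.20 − $236.92 = $1,751.28

$1,751.28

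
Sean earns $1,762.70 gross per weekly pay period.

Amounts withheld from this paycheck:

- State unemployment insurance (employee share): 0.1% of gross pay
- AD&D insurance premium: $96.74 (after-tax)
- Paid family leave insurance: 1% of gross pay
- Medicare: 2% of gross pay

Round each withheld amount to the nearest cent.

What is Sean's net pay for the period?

Paid family leave insurance: $1,762.70 × 0.01 = $17.63
State unemployment insurance (employee share): $1,762.70 × 0.001 = $1.76
Medicare: $1,762.70 × 0.02 = $35.25
AD&D insurance premium: $96.74
Total deductions = $17.63 + $1.76 + $35.25 + $96.74 = $151.38
Net pay = $1,762.70 − $151.38 = $1,611.32

$1,611.32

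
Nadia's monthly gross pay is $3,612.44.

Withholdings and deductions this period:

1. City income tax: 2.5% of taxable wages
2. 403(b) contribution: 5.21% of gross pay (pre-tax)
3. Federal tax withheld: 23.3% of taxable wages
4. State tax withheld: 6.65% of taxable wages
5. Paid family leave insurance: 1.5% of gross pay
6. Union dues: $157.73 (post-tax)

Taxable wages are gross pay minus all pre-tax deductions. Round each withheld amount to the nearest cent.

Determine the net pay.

403(b) contribution: $3,612.44 × 0.0521 = $188.21
Taxable wages = $3,612.44 − $188.21 = $3,424.23
State tax withheld: $3,424.23 × 0.0665 = $227.71
City income tax: $3,424.23 × 0.025 = $85.61
Federal tax withheld: $3,424.23 × 0.233 = $797.85
Paid family leave insurance: $3,612.44 × 0.015 = $54.19
Union dues: $157.73
Total deductions = $188.21 + $227.71 + $85.61 + $797.85 + $54.19 + $157.73 = $1,511.30
Net pay = $3,612.44 − $1,511.30 = $2,101.14

$2,101.14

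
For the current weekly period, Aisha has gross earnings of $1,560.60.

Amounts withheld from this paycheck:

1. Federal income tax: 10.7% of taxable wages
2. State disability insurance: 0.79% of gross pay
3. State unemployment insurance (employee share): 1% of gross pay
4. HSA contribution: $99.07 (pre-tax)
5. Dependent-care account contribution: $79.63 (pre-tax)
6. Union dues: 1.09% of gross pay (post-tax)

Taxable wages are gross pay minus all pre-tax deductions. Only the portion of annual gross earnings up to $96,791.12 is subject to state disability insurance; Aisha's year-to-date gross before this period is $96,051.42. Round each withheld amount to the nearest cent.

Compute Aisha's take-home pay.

HSA contribution: $99.07
Dependent-care account contribution: $79.63
Pre-tax total = $99.07 + $79.63 = $178.70
Taxable wages = $1,560.60 − $178.70 = $1,381.90
Federal income tax: $1,381.90 × 0.107 = $147.86
State disability insurance: only $96,791.12 − $96,051.42 = $739.70 of this check is subject → $739.70 × 0.0079 = $5.84
State unemployment insurance (employee share): $1,560.60 × 0.01 = $15.61
Union dues: $1,560.60 × 0.0109 = $17.01
Total deductions = $99.07 + $79.63 + $147.86 + $5.84 + $15.61 + $17.01 = $365.02
Net pay = $1,560.60 − $365.02 = $1,195.58

$1,195.58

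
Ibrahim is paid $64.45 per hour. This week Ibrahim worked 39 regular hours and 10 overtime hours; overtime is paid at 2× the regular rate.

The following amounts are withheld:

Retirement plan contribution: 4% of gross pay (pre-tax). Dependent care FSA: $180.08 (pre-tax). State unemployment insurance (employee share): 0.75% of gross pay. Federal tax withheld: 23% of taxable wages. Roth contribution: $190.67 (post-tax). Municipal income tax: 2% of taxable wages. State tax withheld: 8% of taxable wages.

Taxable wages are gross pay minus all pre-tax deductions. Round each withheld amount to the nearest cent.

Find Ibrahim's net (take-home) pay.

Regular pay: 39 × $64.45 = $2,513.55
Overtime pay: 10 × $64.45 × 2 = $1,289.00
Gross pay = $2,513.55 + $1,289.00 = $3,802.55
Retirement plan contribution: $3,802.55 × 0.04 = $152.10
Dependent care FSA: $180.08
Pre-tax total = $152.10 + $180.08 = $332.18
Taxable wages = $3,802.55 − $332.18 = $3,470.37
Municipal income tax: $3,470.37 × 0.02 = $69.41
Federal tax withheld: $3,470.37 × 0.23 = $798.19
State tax withheld: $3,470.37 × 0.08 = $277.63
State unemployment insurance (employee share): $3,802.55 × 0.0075 = $28.52
Roth contribution: $190.67
Total deductions = $152.10 + $180.08 + $69.41 + $798.19 + $277.63 + $28.52 + $190.67 = $1,696.60
Net pay = $3,802.55 − $1,696.60 = $2,105.95

$2,105.95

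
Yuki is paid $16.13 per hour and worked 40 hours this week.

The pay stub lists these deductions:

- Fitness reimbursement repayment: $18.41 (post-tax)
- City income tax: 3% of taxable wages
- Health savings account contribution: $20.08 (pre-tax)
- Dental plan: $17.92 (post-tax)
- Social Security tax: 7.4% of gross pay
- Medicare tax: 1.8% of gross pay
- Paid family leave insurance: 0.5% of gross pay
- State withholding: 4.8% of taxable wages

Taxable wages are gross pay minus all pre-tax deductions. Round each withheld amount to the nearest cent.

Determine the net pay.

Gross pay: 40 × $16.13 = $645.20
Health savings account contribution: $20.08
Taxable wages = $645.20 − $20.08 = $625.12
City income tax: $625.12 × 0.03 = $18.75
State withholding: $625.12 × 0.048 = $30.01
Medicare tax: $645.20 × 0.018 = $11.61
Paid family leave insurance: $645.20 × 0.005 = $3.23
Social Security tax: $645.20 × 0.074 = $47.74
Fitness reimbursement repayment: $18.41
Dental plan: $17.92
Total deductions = $20.08 + $18.75 + $30.01 + $11.61 + $3.23 + $47.74 + $18.41 + $17.92 = $167.75
Net pay = $645.20 − $167.75 = $477.45

$477.45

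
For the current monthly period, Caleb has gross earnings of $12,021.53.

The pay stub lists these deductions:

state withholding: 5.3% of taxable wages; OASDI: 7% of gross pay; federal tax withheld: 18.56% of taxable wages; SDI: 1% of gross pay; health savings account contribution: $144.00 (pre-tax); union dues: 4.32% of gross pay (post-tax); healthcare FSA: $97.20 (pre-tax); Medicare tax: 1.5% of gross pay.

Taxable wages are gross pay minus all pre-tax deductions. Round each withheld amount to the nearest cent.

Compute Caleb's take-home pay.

$7,308.16

Healthcare FSA: $97.20
Health savings account contribution: $144.00
Pre-tax total = $97.20 + $144.00 = $241.20
Taxable wages = $12,021.53 − $241.20 = $11,780.33
Federal tax withheld: $11,780.33 × 0.1856 = $2,186.43
State withholding: $11,780.33 × 0.053 = $624.36
OASDI: $12,021.53 × 0.07 = $841.51
Medicare tax: $12,021.53 × 0.015 = $180.32
SDI: $12,021.53 × 0.01 = $120.22
Union dues: $12,021.53 × 0.0432 = $519.33
Total deductions = $97.20 + $144.00 + $2,186.43 + $624.36 + $841.51 + $180.32 + $120.22 + $519.33 = $4,713.37
Net pay = $12,021.53 − $4,713.37 = $7,308.16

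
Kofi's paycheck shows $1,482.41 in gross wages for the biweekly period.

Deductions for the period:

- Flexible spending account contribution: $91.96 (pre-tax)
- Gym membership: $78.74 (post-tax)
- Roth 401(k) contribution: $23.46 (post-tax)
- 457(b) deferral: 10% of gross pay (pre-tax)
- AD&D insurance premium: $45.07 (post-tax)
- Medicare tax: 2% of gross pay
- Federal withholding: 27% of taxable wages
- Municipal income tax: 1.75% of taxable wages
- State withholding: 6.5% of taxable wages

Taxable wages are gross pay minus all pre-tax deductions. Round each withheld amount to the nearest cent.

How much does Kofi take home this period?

$627.41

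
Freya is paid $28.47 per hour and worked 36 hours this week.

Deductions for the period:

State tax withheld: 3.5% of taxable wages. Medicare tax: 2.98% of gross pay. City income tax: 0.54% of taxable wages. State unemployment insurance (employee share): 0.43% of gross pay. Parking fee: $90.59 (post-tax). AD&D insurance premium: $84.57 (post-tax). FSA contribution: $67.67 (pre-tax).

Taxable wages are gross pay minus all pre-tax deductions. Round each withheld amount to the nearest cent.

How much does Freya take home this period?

$708.47

Gross pay: 36 × $28.47 = $1024.92
FSA contribution: $67.67
Taxable wages = $1024.92 − $67.67 = $957.25
State tax withheld: $957.25 × 0.035 = $33.50
City income tax: $957.25 × 0.0054 = $5.17
State unemployment insurance (employee share): $1024.92 × 0.0043 = $4.41
Medicare tax: $1024.92 × 0.0298 = $30.54
AD&D insurance premium: $84.57
Parking fee: $90.59
Total deductions = $67.67 + $33.50 + $5.17 + $4.41 + $30.54 + $84.57 + $90.59 = $316.45
Net pay = $1024.92 − $316.45 = $708.47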